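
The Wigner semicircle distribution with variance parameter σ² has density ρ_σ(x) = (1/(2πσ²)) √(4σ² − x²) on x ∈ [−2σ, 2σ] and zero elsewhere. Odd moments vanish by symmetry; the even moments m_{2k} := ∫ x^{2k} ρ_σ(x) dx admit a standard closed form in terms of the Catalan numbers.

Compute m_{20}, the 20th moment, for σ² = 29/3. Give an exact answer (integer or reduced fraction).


By the scaled semicircle moment identity, m_{2k} = σ^{2k} · C_k with k = 10.
C_10 = (1/(k+1)) · C(2k, k) = (1/11) · C(20, 10) = (1/11) · 184756 = 16796.
σ^{2k} = (σ²)^k = (29/3)^10 = 420707233300201/59049.

Therefore m_{20} = σ^{20} · C_10 = (420707233300201/59049) · 16796 = 7066198690510175996/59049.


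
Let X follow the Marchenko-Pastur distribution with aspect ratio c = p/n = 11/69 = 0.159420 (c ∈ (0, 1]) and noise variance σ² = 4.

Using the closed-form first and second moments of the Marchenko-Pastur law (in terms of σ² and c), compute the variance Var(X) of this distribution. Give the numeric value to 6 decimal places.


Recall the MP moments m_1 = E[X] = σ² and m_2 = E[X²] = σ⁴ (1 + c).
m_1 = E[X] = σ² = 4, so m_1² = 16.
m_2 = E[X²] = σ⁴ (1 + c) = 16 · (1 + 0.159420) = 16 · 1.159420 = 18.550725.
(Note m_2 − m_1² simplifies to c · σ⁴ = 0.159420 · 16.)

Var(X) = m_2 − m_1² = 18.550725 − 16 = 2.550725.


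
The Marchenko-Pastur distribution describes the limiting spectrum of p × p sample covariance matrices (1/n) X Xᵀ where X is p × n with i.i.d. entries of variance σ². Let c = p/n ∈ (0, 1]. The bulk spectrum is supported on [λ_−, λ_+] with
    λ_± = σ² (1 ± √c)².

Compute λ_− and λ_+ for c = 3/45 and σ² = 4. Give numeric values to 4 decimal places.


c = 3/45 = 0.066667; √c = 0.258199.
λ_− = σ² (1 − √c)² = 4 · (1 − 0.258199)² = 4 · (0.741801)² = 2.201076.
λ_+ = σ² (1 + √c)² = 4 · (1 + 0.258199)² = 4 · (1.258199)² = 6.332258.

Rounded to 4 decimal places: λ_− ≈ 2.2011, λ_+ ≈ 6.3323.


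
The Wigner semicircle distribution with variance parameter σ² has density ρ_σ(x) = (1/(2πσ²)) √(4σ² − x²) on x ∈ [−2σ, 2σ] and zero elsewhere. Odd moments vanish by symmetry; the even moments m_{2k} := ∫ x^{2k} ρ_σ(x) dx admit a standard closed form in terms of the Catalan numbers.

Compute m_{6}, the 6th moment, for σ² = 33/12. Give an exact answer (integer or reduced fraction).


By the scaled semicircle moment identity, m_{2k} = σ^{2k} · C_k with k = 3.
C_3 = (1/(k+1)) · C(2k, k) = (1/4) · C(6, 3) = (1/4) · 20 = 5.
σ^{2k} = (σ²)^k = (33/12)^3 = 1331/64.

Therefore m_{6} = σ^{6} · C_3 = (1331/64) · 5 = 6655/64.


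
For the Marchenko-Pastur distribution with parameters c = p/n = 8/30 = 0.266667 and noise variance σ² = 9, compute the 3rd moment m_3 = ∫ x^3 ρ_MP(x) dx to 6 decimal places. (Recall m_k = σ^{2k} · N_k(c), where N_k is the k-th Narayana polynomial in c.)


E[X³] = σ⁶ (1 + 3c + c²) (third MP moment). With σ² = 9 (so σ⁶ = 729) and c = 8/30 = 0.266667: E[X³] = 729 · (1 + 3·0.266667 + (0.266667)²) = 729 · 1.871111.

So E[X^3] = 1364.040000.


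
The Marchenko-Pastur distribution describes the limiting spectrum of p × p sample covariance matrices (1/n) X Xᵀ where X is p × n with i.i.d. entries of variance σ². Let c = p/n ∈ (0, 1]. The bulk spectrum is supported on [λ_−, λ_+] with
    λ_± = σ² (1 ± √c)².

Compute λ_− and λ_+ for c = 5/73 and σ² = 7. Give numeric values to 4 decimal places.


c = 5/73 = 0.068493; √c = 0.261712.
λ_− = σ² (1 − √c)² = 7 · (1 − 0.261712)² = 7 · (0.738288)² = 3.815485.
λ_+ = σ² (1 + √c)² = 7 · (1 + 0.261712)² = 7 · (1.261712)² = 11.143420.

Rounded to 4 decimal places: λ_− ≈ 3.8155, λ_+ ≈ 11.1434.


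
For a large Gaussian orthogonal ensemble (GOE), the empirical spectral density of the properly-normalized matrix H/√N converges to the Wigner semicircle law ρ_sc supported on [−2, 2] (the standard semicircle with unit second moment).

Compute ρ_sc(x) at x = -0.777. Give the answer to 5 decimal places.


ρ_sc(x) = (1/(2π)) √(4 − x²). With x = -0.777:
  4 − x² = 4 − (-0.777)² = 4 − 0.603729 = 3.396271.
  √(4 − x²) = 1.842897.
  1/(2π) = 0.159155.
  ρ_sc(-0.777) = 0.159155 · 1.842897 = 0.293306.

Rounded to 5 decimal places: ρ_sc(-0.777) ≈ 0.29331.


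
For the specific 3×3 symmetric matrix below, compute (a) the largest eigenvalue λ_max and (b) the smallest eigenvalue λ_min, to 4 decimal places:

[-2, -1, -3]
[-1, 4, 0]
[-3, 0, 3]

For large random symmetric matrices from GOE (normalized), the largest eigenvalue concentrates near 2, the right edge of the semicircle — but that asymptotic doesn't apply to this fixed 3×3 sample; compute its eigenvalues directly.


Since M is real symmetric, all three eigenvalues are real; they are the roots of det(λI − M) = λ³ − (tr M) λ² + s λ − det M, where s is the sum of the principal 2×2 minors.
tr M = -2 + 4 + 3 = 5.
s = ((-2)·4 − (-1)²) + ((-2)·3 − (-3)²) + (4·3 − 0²) = -9 + (-15) + 12 = -12.
det M (expand along row 1) = (-2)·12 − (-1)·(-3) + (-3)·12 = -63.
Characteristic polynomial: λ³ − 5λ² − 12λ + 63 = 0.
Substitute λ = y + (tr M)/3 = y + 1.666667 to remove the quadratic term: y³ + p·y + q = 0 with p = s − (tr M)²/3 = -20.333333 and q = −2(tr M)³/27 + (tr M)·s/3 − det M = 33.740741.
Three real roots ⇒ use the trigonometric (Viète) form: r = 2√(−p/3) = 5.206833, φ = arccos(3q/(p·r)) = arccos(-0.956079) = 2.844114 rad.
y_k = r·cos(φ/3 − 2πk/3) for k = 0, 1, 2 gives y = 3.037030, 2.144226, -5.181256.
λ_k = y_k + 1.666667 gives λ = 4.7037, 3.8109, -3.5146 (check: the sum is 5.0000 = tr M).

Hence λ_max = 4.7037 and λ_min = -3.5146.


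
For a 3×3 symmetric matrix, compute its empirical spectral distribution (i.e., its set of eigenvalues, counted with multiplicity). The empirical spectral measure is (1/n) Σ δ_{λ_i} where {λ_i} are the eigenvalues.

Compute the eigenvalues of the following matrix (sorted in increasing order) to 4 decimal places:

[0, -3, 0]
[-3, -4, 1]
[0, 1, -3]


Since M is real symmetric, all three eigenvalues are real; they are the roots of det(λI − M) = λ³ − (tr M) λ² + s λ − det M, where s is the sum of the principal 2×2 minors.
tr M = 0 + (-4) + (-3) = -7.
s = (0·(-4) − (-3)²) + (0·(-3) − 0²) + ((-4)·(-3) − 1²) = -9 + 0 + 11 = 2.
det M (expand along row 1) = 0·11 − (-3)·9 + 0·(-3) = 27.
Characteristic polynomial: λ³ + 7λ² + 2λ − 27 = 0.
Substitute λ = y + (tr M)/3 = y − 2.333333 to remove the quadratic term: y³ + p·y + q = 0 with p = s − (tr M)²/3 = -14.333333 and q = −2(tr M)³/27 + (tr M)·s/3 − det M = -6.259259.
Three real roots ⇒ use the trigonometric (Viète) form: r = 2√(−p/3) = 4.371626, φ = arccos(3q/(p·r)) = arccos(0.299677) = 1.266442 rad.
y_k = r·cos(φ/3 − 2πk/3) for k = 0, 1, 2 gives y = 3.987846, -0.442748, -3.545099.
λ_k = y_k − 2.333333 gives λ = 1.6545, -2.7761, -5.8784 (check: the sum is -7.0000 = tr M).

Eigenvalues sorted in increasing order: [-5.8784, -2.7761, 1.6545].


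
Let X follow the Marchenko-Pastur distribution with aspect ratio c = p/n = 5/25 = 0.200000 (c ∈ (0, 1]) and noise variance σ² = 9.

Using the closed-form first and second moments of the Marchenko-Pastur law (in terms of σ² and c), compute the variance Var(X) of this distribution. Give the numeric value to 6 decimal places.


Recall the MP moments m_1 = E[X] = σ² and m_2 = E[X²] = σ⁴ (1 + c).
m_1 = E[X] = σ² = 9, so m_1² = 81.
m_2 = E[X²] = σ⁴ (1 + c) = 81 · (1 + 0.200000) = 81 · 1.200000 = 97.200000.
(Note m_2 − m_1² simplifies to c · σ⁴ = 0.200000 · 81.)

Var(X) = m_2 − m_1² = 97.200000 − 81 = 16.200000.


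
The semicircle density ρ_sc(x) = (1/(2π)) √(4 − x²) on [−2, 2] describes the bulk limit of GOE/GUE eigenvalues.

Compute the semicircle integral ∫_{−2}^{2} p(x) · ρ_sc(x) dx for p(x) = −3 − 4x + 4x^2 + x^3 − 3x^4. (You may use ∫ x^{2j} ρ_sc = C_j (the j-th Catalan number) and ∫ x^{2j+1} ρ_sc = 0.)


Write p(x) = Σ a_i x^i, split into monomials and integrate each against ρ_sc separately.
Using ∫ x^{2j} ρ_sc = C_j = (1/(j+1)) C(2j, j) (Catalan numbers) and ∫ x^{2j+1} ρ_sc = 0 (odd monomials vanish by symmetry):
  i = 0 (even): a_0 · C_{0} = -3 · 1 = -3
  i = 1 (odd): ∫ x^1 ρ_sc = 0 (vanishes)
  i = 2 (even): a_2 · C_{1} = 4 · 1 = 4
  i = 3 (odd): ∫ x^3 ρ_sc = 0 (vanishes)
  i = 4 (even): a_4 · C_{2} = -3 · 2 = -6

Summing the contributions: ∫_{−2}^{2} p(x) ρ_sc(x) dx = (-3) + 4 + (-6) = -5.


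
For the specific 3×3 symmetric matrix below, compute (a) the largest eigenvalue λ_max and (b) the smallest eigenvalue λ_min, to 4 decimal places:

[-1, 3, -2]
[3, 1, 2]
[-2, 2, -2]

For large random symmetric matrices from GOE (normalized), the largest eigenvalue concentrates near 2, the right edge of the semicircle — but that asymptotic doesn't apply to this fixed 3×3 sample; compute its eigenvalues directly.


Since M is real symmetric, all three eigenvalues are real; they are the roots of det(λI − M) = λ³ − (tr M) λ² + s λ − det M, where s is the sum of the principal 2×2 minors.
tr M = -1 + 1 + (-2) = -2.
s = ((-1)·1 − 3²) + ((-1)·(-2) − (-2)²) + (1·(-2) − 2²) = -10 + (-2) + (-6) = -18.
det M (expand along row 1) = (-1)·(-6) − 3·(-2) + (-2)·8 = -4.
Characteristic polynomial: λ³ + 2λ² − 18λ + 4 = 0.
Substitute λ = y + (tr M)/3 = y − 0.666667 to remove the quadratic term: y³ + p·y + q = 0 with p = s − (tr M)²/3 = -19.333333 and q = −2(tr M)³/27 + (tr M)·s/3 − det M = 16.592593.
Three real roots ⇒ use the trigonometric (Viète) form: r = 2√(−p/3) = 5.077182, φ = arccos(3q/(p·r)) = arccos(-0.507114) = 2.102630 rad.
y_k = r·cos(φ/3 − 2πk/3) for k = 0, 1, 2 gives y = 3.880374, 0.895365, -4.775739.
λ_k = y_k − 0.666667 gives λ = 3.2137, 0.2287, -5.4424 (check: the sum is -2.0000 = tr M).

Hence λ_max = 3.2137 and λ_min = -5.4424.


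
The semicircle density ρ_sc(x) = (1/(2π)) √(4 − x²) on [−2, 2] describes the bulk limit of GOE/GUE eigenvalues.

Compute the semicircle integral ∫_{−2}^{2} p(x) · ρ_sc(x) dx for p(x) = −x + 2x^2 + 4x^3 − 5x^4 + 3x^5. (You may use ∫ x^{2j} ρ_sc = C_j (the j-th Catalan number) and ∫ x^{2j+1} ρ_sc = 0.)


Write p(x) = Σ a_i x^i, split into monomials and integrate each against ρ_sc separately.
Using ∫ x^{2j} ρ_sc = C_j = (1/(j+1)) C(2j, j) (Catalan numbers) and ∫ x^{2j+1} ρ_sc = 0 (odd monomials vanish by symmetry):
  i = 1 (odd): ∫ x^1 ρ_sc = 0 (vanishes)
  i = 2 (even): a_2 · C_{1} = 2 · 1 = 2
  i = 3 (odd): ∫ x^3 ρ_sc = 0 (vanishes)
  i = 4 (even): a_4 · C_{2} = -5 · 2 = -10
  i = 5 (odd): ∫ x^5 ρ_sc = 0 (vanishes)

Summing the contributions: ∫_{−2}^{2} p(x) ρ_sc(x) dx = 2 + (-10) = -8.


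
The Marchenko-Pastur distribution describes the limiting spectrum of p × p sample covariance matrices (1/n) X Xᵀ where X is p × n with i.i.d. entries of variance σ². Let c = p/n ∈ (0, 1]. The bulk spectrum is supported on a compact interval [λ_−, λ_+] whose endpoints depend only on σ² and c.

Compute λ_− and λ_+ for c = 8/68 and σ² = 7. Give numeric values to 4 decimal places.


c = 8/68 = 0.117647; √c = 0.342997.
λ_− = σ² (1 − √c)² = 7 · (1 − 0.342997)² = 7 · (0.657003)² = 3.021569.
λ_+ = σ² (1 + √c)² = 7 · (1 + 0.342997)² = 7 · (1.342997)² = 12.625490.

Rounded to 4 decimal places: λ_− ≈ 3.0216, λ_+ ≈ 12.6255.


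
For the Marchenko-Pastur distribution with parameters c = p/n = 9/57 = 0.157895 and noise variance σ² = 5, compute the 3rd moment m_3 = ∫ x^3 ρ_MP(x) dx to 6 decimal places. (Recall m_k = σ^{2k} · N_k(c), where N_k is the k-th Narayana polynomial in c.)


E[X³] = σ⁶ (1 + 3c + c²) (third MP moment). With σ² = 5 (so σ⁶ = 125) and c = 9/57 = 0.157895: E[X³] = 125 · (1 + 3·0.157895 + (0.157895)²) = 125 · 1.498615.

So E[X^3] = 187.326870.


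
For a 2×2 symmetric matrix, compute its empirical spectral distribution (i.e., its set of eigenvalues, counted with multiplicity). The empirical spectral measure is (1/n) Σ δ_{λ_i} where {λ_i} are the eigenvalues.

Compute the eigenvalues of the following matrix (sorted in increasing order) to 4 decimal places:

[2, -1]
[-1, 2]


Since M is real symmetric, both eigenvalues are real; they are the roots of det(λI − M) = λ² − (tr M) λ + det M.
tr M = 2 + 2 = 4.
det M = 2·2 − (-1)² = 4 − 1 = 3.
Characteristic polynomial: λ² − 4λ + 3 = 0.
Discriminant Δ = (tr M)² − 4·det M = 16 − 12 = 4; √Δ = 2.000000.
λ = (tr M ± √Δ)/2 = (4 ± 2.000000)/2, giving (tr M − √Δ)/2 = 1.0000 and (tr M + √Δ)/2 = 3.0000.

Eigenvalues sorted in increasing order: [1.0000, 3.0000].


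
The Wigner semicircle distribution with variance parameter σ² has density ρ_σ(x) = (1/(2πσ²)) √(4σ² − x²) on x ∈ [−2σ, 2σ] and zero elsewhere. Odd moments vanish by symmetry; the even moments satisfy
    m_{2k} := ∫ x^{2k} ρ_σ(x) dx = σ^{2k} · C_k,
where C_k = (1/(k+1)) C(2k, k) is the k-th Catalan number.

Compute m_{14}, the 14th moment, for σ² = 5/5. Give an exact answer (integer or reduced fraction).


By the scaled semicircle moment identity, m_{2k} = σ^{2k} · C_k with k = 7.
C_7 = (1/(k+1)) · C(2k, k) = (1/8) · C(14, 7) = (1/8) · 3432 = 429.
σ^{2k} = (σ²)^k = (5/5)^7 = 1.

Therefore m_{14} = σ^{14} · C_7 = 1 · 429 = 429.


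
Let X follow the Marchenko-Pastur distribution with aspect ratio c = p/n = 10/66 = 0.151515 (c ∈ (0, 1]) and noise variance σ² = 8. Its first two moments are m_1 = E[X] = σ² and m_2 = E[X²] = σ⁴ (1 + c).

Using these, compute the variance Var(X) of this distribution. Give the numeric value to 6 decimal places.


m_1 = E[X] = σ² = 8, so m_1² = 64.
m_2 = E[X²] = σ⁴ (1 + c) = 64 · (1 + 0.151515) = 64 · 1.151515 = 73.696970.
(Note m_2 − m_1² simplifies to c · σ⁴ = 0.151515 · 64.)

Var(X) = m_2 − m_1² = 73.696970 − 64 = 9.696970.


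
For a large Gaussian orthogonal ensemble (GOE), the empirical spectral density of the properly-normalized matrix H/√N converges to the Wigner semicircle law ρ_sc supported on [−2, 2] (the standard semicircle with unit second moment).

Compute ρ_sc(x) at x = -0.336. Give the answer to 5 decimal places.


ρ_sc(x) = (1/(2π)) √(4 − x²). With x = -0.336:
  4 − x² = 4 − (-0.336)² = 4 − 0.112896 = 3.887104.
  √(4 − x²) = 1.971574.
  1/(2π) = 0.159155.
  ρ_sc(-0.336) = 0.159155 · 1.971574 = 0.313786.

Rounded to 5 decimal places: ρ_sc(-0.336) ≈ 0.31379.


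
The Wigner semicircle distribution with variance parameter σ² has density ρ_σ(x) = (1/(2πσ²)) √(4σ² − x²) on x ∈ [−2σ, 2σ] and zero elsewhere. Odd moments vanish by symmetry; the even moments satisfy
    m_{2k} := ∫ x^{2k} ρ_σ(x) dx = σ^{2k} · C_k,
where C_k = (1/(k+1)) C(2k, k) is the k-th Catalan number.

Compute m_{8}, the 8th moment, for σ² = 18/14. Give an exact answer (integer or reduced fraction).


By the scaled semicircle moment identity, m_{2k} = σ^{2k} · C_k with k = 4.
C_4 = (1/(k+1)) · C(2k, k) = (1/5) · C(8, 4) = (1/5) · 70 = 14.
σ^{2k} = (σ²)^k = (18/14)^4 = 6561/2401.

Therefore m_{8} = σ^{8} · C_4 = (6561/2401) · 14 = 13122/343.


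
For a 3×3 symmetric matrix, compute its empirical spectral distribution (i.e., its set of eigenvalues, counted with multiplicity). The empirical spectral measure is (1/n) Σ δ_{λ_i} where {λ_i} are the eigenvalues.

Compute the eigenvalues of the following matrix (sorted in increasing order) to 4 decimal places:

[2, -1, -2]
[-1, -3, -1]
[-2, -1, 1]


Since M is real symmetric, all three eigenvalues are real; they are the roots of det(λI − M) = λ³ − (tr M) λ² + s λ − det M, where s is the sum of the principal 2×2 minors.
tr M = 2 + (-3) + 1 = 0.
s = (2·(-3) − (-1)²) + (2·1 − (-2)²) + ((-3)·1 − (-1)²) = -7 + (-2) + (-4) = -13.
det M (expand along row 1) = 2·(-4) − (-1)·(-3) + (-2)·(-5) = -1.
Characteristic polynomial: λ³ − 13λ + 1 = 0.
Substitute λ = y + (tr M)/3 = y + 0.000000 to remove the quadratic term: y³ + p·y + q = 0 with p = s − (tr M)²/3 = -13.000000 and q = −2(tr M)³/27 + (tr M)·s/3 − det M = 1.000000.
Three real roots ⇒ use the trigonometric (Viète) form: r = 2√(−p/3) = 4.163332, φ = arccos(3q/(p·r)) = arccos(-0.055429) = 1.626254 rad.
y_k = r·cos(φ/3 − 2πk/3) for k = 0, 1, 2 gives y = 3.566456, 0.076958, -3.643414.
λ_k = y_k + 0.000000 gives λ = 3.5665, 0.0770, -3.6434 (check: the sum is 0.0000 = tr M).

Eigenvalues sorted in increasing order: [-3.6434, 0.0770, 3.5665].


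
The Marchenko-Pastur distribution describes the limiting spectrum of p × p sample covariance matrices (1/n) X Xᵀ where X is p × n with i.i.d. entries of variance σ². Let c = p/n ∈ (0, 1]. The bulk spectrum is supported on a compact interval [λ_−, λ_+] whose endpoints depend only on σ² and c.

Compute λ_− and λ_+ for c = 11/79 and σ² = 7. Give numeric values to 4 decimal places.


c = 11/79 = 0.139241; √c = 0.373149.
λ_− = σ² (1 − √c)² = 7 · (1 − 0.373149)² = 7 · (0.626851)² = 2.750591.
λ_+ = σ² (1 + √c)² = 7 · (1 + 0.373149)² = 7 · (1.373149)² = 13.198776.

Rounded to 4 decimal places: λ_− ≈ 2.7506, λ_+ ≈ 13.1988.


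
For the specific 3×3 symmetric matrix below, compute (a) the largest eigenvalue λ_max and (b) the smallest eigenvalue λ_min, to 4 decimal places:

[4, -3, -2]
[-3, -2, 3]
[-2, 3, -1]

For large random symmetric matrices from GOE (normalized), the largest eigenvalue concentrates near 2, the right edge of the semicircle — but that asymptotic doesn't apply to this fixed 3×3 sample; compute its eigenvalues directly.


Since M is real symmetric, all three eigenvalues are real; they are the roots of det(λI − M) = λ³ − (tr M) λ² + s λ − det M, where s is the sum of the principal 2×2 minors.
tr M = 4 + (-2) + (-1) = 1.
s = (4·(-2) − (-3)²) + (4·(-1) − (-2)²) + ((-2)·(-1) − 3²) = -17 + (-8) + (-7) = -32.
det M (expand along row 1) = 4·(-7) − (-3)·9 + (-2)·(-13) = 25.
Characteristic polynomial: λ³ − λ² − 32λ − 25 = 0.
Substitute λ = y + (tr M)/3 = y + 0.333333 to remove the quadratic term: y³ + p·y + q = 0 with p = s − (tr M)²/3 = -32.333333 and q = −2(tr M)³/27 + (tr M)·s/3 − det M = -35.740741.
Three real roots ⇒ use the trigonometric (Viète) form: r = 2√(−p/3) = 6.565905, φ = arccos(3q/(p·r)) = arccos(0.505056) = 1.041349 rad.
y_k = r·cos(φ/3 − 2πk/3) for k = 0, 1, 2 gives y = 6.174299, -1.152761, -5.021538.
λ_k = y_k + 0.333333 gives λ = 6.5076, -0.8194, -4.6882 (check: the sum is 1.0000 = tr M).

Hence λ_max = 6.5076 and λ_min = -4.6882.


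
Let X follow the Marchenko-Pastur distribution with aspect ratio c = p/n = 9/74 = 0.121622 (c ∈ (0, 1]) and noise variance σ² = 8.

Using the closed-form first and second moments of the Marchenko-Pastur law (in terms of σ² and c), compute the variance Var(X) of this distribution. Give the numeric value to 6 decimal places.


Recall the MP moments m_1 = E[X] = σ² and m_2 = E[X²] = σ⁴ (1 + c).
m_1 = E[X] = σ² = 8, so m_1² = 64.
m_2 = E[X²] = σ⁴ (1 + c) = 64 · (1 + 0.121622) = 64 · 1.121622 = 71.783784.
(Note m_2 − m_1² simplifies to c · σ⁴ = 0.121622 · 64.)

Var(X) = m_2 − m_1² = 71.783784 − 64 = 7.783784.


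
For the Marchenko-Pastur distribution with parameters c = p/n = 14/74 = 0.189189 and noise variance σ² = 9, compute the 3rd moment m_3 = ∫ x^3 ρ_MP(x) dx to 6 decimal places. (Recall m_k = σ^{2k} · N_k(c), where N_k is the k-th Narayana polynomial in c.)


E[X³] = σ⁶ (1 + 3c + c²) (third MP moment). With σ² = 9 (so σ⁶ = 729) and c = 14/74 = 0.189189: E[X³] = 729 · (1 + 3·0.189189 + (0.189189)²) = 729 · 1.603360.

So E[X^3] = 1168.849525.


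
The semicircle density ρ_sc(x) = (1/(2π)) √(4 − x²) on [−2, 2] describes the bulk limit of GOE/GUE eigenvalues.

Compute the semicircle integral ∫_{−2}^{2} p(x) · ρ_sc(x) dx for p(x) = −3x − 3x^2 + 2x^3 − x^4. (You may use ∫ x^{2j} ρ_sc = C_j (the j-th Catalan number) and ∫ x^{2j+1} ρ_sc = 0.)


Write p(x) = Σ a_i x^i, split into monomials and integrate each against ρ_sc separately.
Using ∫ x^{2j} ρ_sc = C_j = (1/(j+1)) C(2j, j) (Catalan numbers) and ∫ x^{2j+1} ρ_sc = 0 (odd monomials vanish by symmetry):
  i = 1 (odd): ∫ x^1 ρ_sc = 0 (vanishes)
  i = 2 (even): a_2 · C_{1} = -3 · 1 = -3
  i = 3 (odd): ∫ x^3 ρ_sc = 0 (vanishes)
  i = 4 (even): a_4 · C_{2} = -1 · 2 = -2

Summing the contributions: ∫_{−2}^{2} p(x) ρ_sc(x) dx = (-3) + (-2) = -5.


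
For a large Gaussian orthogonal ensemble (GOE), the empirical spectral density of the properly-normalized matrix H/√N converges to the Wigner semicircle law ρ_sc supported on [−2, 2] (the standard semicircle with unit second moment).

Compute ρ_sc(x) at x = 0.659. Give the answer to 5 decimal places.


ρ_sc(x) = (1/(2π)) √(4 − x²). With x = 0.659:
  4 − x² = 4 − (0.659)² = 4 − 0.434281 = 3.565719.
  √(4 − x²) = 1.888311.
  1/(2π) = 0.159155.
  ρ_sc(0.659) = 0.159155 · 1.888311 = 0.300534.

Rounded to 5 decimal places: ρ_sc(0.659) ≈ 0.30053.


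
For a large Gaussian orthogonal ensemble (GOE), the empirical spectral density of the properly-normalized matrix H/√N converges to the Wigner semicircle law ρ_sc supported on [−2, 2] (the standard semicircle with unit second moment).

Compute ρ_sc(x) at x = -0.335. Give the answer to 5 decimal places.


ρ_sc(x) = (1/(2π)) √(4 − x²). With x = -0.335:
  4 − x² = 4 − (-0.335)² = 4 − 0.112225 = 3.887775.
  √(4 − x²) = 1.971744.
  1/(2π) = 0.159155.
  ρ_sc(-0.335) = 0.159155 · 1.971744 = 0.313813.

Rounded to 5 decimal places: ρ_sc(-0.335) ≈ 0.31381.


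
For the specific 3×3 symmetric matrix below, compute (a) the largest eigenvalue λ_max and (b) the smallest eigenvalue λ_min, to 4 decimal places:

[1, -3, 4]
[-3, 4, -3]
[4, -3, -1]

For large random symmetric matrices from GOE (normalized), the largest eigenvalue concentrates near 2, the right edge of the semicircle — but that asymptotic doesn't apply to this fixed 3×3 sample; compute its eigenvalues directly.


Since M is real symmetric, all three eigenvalues are real; they are the roots of det(λI − M) = λ³ − (tr M) λ² + s λ − det M, where s is the sum of the principal 2×2 minors.
tr M = 1 + 4 + (-1) = 4.
s = (1·4 − (-3)²) + (1·(-1) − 4²) + (4·(-1) − (-3)²) = -5 + (-17) + (-13) = -35.
det M (expand along row 1) = 1·(-13) − (-3)·15 + 4·(-7) = 4.
Characteristic polynomial: λ³ − 4λ² − 35λ − 4 = 0.
Substitute λ = y + (tr M)/3 = y + 1.333333 to remove the quadratic term: y³ + p·y + q = 0 with p = s − (tr M)²/3 = -40.333333 and q = −2(tr M)³/27 + (tr M)·s/3 − det M = -55.407407.
Three real roots ⇒ use the trigonometric (Viète) form: r = 2√(−p/3) = 7.333333, φ = arccos(3q/(p·r)) = arccos(0.561983) = 0.974015 rad.
y_k = r·cos(φ/3 − 2πk/3) for k = 0, 1, 2 gives y = 6.950207, -1.449198, -5.501010.
λ_k = y_k + 1.333333 gives λ = 8.2835, -0.1159, -4.1677 (check: the sum is 4.0000 = tr M).

Hence λ_max = 8.2835 and λ_min = -4.1677.


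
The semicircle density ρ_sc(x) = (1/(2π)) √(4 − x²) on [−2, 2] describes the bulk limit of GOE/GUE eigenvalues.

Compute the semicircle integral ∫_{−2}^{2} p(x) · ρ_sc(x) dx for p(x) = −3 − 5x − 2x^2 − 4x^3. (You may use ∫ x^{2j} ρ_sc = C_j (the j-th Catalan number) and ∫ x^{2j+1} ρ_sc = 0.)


Write p(x) = Σ a_i x^i, split into monomials and integrate each against ρ_sc separately.
Using ∫ x^{2j} ρ_sc = C_j = (1/(j+1)) C(2j, j) (Catalan numbers) and ∫ x^{2j+1} ρ_sc = 0 (odd monomials vanish by symmetry):
  i = 0 (even): a_0 · C_{0} = -3 · 1 = -3
  i = 1 (odd): ∫ x^1 ρ_sc = 0 (vanishes)
  i = 2 (even): a_2 · C_{1} = -2 · 1 = -2
  i = 3 (odd): ∫ x^3 ρ_sc = 0 (vanishes)

Summing the contributions: ∫_{−2}^{2} p(x) ρ_sc(x) dx = (-3) + (-2) = -5.


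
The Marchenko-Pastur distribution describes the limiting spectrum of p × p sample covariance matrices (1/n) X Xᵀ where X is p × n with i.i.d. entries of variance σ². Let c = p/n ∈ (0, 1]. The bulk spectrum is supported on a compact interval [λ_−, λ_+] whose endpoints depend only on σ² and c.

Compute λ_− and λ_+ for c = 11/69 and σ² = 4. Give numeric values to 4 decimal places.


c = 11/69 = 0.159420; √c = 0.399275.
λ_− = σ² (1 − √c)² = 4 · (1 − 0.399275)² = 4 · (0.600725)² = 1.443484.
λ_+ = σ² (1 + √c)² = 4 · (1 + 0.399275)² = 4 · (1.399275)² = 7.831879.

Rounded to 4 decimal places: λ_− ≈ 1.4435, λ_+ ≈ 7.8319.


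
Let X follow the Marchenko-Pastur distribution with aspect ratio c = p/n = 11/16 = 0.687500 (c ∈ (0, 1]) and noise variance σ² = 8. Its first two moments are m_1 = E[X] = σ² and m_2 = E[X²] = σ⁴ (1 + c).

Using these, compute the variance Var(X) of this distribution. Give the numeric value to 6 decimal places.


m_1 = E[X] = σ² = 8, so m_1² = 64.
m_2 = E[X²] = σ⁴ (1 + c) = 64 · (1 + 0.687500) = 64 · 1.687500 = 108.000000.
(Note m_2 − m_1² simplifies to c · σ⁴ = 0.687500 · 64.)

Var(X) = m_2 − m_1² = 108.000000 − 64 = 44.000000.


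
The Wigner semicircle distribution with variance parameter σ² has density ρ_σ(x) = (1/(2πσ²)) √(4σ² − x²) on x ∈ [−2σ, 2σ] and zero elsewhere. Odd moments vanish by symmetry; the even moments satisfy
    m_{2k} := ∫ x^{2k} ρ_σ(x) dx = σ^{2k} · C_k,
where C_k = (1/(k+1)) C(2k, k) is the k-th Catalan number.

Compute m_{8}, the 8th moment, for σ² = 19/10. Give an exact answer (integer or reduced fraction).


By the scaled semicircle moment identity, m_{2k} = σ^{2k} · C_k with k = 4.
C_4 = (1/(k+1)) · C(2k, k) = (1/5) · C(8, 4) = (1/5) · 70 = 14.
σ^{2k} = (σ²)^k = (19/10)^4 = 130321/10000.

Therefore m_{8} = σ^{8} · C_4 = (130321/10000) · 14 = 912247/5000.


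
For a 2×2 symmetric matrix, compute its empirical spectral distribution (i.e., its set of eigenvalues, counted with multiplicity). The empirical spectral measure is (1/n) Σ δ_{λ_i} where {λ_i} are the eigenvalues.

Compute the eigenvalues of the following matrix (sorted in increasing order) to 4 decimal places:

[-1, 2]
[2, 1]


Since M is real symmetric, both eigenvalues are real; they are the roots of det(λI − M) = λ² − (tr M) λ + det M.
tr M = -1 + 1 = 0.
det M = (-1)·1 − 2² = -1 − 4 = -5.
Characteristic polynomial: λ² − 5 = 0.
Discriminant Δ = (tr M)² − 4·det M = 0 − (-20) = 20; √Δ = 4.472136.
λ = (tr M ± √Δ)/2 = (0 ± 4.472136)/2, giving (tr M − √Δ)/2 = -2.2361 and (tr M + √Δ)/2 = 2.2361.

Eigenvalues sorted in increasing order: [-2.2361, 2.2361].


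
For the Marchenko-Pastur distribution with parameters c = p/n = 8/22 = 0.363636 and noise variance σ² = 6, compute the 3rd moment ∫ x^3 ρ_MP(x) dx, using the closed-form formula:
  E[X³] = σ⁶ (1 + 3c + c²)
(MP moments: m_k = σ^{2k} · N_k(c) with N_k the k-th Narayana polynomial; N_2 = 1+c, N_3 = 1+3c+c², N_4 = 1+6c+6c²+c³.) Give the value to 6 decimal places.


E[X³] = σ⁶ (1 + 3c + c²) (third MP moment). With σ² = 6 (so σ⁶ = 216) and c = 8/22 = 0.363636: E[X³] = 216 · (1 + 3·0.363636 + (0.363636)²) = 216 · 2.223140.

So E[X^3] = 480.198347.


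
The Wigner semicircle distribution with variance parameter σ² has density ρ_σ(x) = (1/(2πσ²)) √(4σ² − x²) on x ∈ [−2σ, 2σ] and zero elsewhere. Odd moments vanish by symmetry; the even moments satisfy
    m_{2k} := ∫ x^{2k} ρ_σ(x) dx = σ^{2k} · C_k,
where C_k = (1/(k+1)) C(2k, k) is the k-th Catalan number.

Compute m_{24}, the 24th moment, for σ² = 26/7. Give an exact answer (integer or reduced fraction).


By the scaled semicircle moment identity, m_{2k} = σ^{2k} · C_k with k = 12.
C_12 = (1/(k+1)) · C(2k, k) = (1/13) · C(24, 12) = (1/13) · 2704156 = 208012.
σ^{2k} = (σ²)^k = (26/7)^12 = 95428956661682176/13841287201.

Therefore m_{24} = σ^{24} · C_12 = (95428956661682176/13841287201) · 208012 = 2835766876158547542016/1977326743.


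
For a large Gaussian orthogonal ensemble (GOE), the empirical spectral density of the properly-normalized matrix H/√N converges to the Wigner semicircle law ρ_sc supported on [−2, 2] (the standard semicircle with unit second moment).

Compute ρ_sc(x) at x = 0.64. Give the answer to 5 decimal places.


ρ_sc(x) = (1/(2π)) √(4 − x²). With x = 0.64:
  4 − x² = 4 − (0.64)² = 4 − 0.409600 = 3.590400.
  √(4 − x²) = 1.894835.
  1/(2π) = 0.159155.
  ρ_sc(0.64) = 0.159155 · 1.894835 = 0.301572.

Rounded to 5 decimal places: ρ_sc(0.64) ≈ 0.30157.


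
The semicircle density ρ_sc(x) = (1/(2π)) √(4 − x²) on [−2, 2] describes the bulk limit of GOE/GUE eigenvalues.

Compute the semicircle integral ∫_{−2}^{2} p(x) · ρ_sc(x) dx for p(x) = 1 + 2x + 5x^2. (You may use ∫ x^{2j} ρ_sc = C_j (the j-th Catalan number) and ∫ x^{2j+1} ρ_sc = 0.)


Write p(x) = Σ a_i x^i, split into monomials and integrate each against ρ_sc separately.
Using ∫ x^{2j} ρ_sc = C_j = (1/(j+1)) C(2j, j) (Catalan numbers) and ∫ x^{2j+1} ρ_sc = 0 (odd monomials vanish by symmetry):
  i = 0 (even): a_0 · C_{0} = 1 · 1 = 1
  i = 1 (odd): ∫ x^1 ρ_sc = 0 (vanishes)
  i = 2 (even): a_2 · C_{1} = 5 · 1 = 5

Summing the contributions: ∫_{−2}^{2} p(x) ρ_sc(x) dx = 1 + 5 = 6.


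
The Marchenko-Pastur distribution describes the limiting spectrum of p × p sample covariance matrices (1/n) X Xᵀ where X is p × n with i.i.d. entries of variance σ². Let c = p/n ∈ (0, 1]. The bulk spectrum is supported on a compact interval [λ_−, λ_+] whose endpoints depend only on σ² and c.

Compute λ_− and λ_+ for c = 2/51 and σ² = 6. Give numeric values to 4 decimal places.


c = 2/51 = 0.039216; √c = 0.198030.
λ_− = σ² (1 − √c)² = 6 · (1 − 0.198030)² = 6 · (0.801970)² = 3.858940.
λ_+ = σ² (1 + √c)² = 6 · (1 + 0.198030)² = 6 · (1.198030)² = 8.611648.

Rounded to 4 decimal places: λ_− ≈ 3.8589, λ_+ ≈ 8.6116.


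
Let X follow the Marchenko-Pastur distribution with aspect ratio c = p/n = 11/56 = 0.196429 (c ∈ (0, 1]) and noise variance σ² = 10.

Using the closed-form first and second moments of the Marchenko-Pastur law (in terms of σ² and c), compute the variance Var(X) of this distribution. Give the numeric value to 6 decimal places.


Recall the MP moments m_1 = E[X] = σ² and m_2 = E[X²] = σ⁴ (1 + c).
m_1 = E[X] = σ² = 10, so m_1² = 100.
m_2 = E[X²] = σ⁴ (1 + c) = 100 · (1 + 0.196429) = 100 · 1.196429 = 119.642857.
(Note m_2 − m_1² simplifies to c · σ⁴ = 0.196429 · 100.)

Var(X) = m_2 − m_1² = 119.642857 − 100 = 19.642857.


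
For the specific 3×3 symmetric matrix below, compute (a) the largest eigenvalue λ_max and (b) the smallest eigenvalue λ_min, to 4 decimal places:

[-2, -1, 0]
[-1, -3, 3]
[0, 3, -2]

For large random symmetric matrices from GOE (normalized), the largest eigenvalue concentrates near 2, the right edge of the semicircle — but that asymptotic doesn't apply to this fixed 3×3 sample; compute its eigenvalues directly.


Since M is real symmetric, all three eigenvalues are real; they are the roots of det(λI − M) = λ³ − (tr M) λ² + s λ − det M, where s is the sum of the principal 2×2 minors.
tr M = -2 + (-3) + (-2) = -7.
s = ((-2)·(-3) − (-1)²) + ((-2)·(-2) − 0²) + ((-3)·(-2) − 3²) = 5 + 4 + (-3) = 6.
det M (expand along row 1) = (-2)·(-3) − (-1)·2 + 0·(-3) = 8.
Characteristic polynomial: λ³ + 7λ² + 6λ − 8 = 0.
Substitute λ = y + (tr M)/3 = y − 2.333333 to remove the quadratic term: y³ + p·y + q = 0 with p = s − (tr M)²/3 = -10.333333 and q = −2(tr M)³/27 + (tr M)·s/3 − det M = 3.407407.
Three real roots ⇒ use the trigonometric (Viète) form: r = 2√(−p/3) = 3.711843, φ = arccos(3q/(p·r)) = arccos(-0.266511) = 1.840568 rad.
y_k = r·cos(φ/3 − 2πk/3) for k = 0, 1, 2 gives y = 3.034895, 0.333333, -3.368229.
λ_k = y_k − 2.333333 gives λ = 0.7016, -2.0000, -5.7016 (check: the sum is -7.0000 = tr M).

Hence λ_max = 0.7016 and λ_min = -5.7016.


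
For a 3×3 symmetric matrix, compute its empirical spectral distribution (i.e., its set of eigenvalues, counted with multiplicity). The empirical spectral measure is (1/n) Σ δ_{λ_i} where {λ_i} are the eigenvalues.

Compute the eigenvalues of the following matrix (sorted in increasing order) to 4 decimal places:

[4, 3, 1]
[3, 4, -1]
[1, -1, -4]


Since M is real symmetric, all three eigenvalues are real; they are the roots of det(λI − M) = λ³ − (tr M) λ² + s λ − det M, where s is the sum of the principal 2×2 minors.
tr M = 4 + 4 + (-4) = 4.
s = (4·4 − 3²) + (4·(-4) − 1²) + (4·(-4) − (-1)²) = 7 + (-17) + (-17) = -27.
det M (expand along row 1) = 4·(-17) − 3·(-11) + 1·(-7) = -42.
Characteristic polynomial: λ³ − 4λ² − 27λ + 42 = 0.
Substitute λ = y + (tr M)/3 = y + 1.333333 to remove the quadratic term: y³ + p·y + q = 0 with p = s − (tr M)²/3 = -32.333333 and q = −2(tr M)³/27 + (tr M)·s/3 − det M = 1.259259.
Three real roots ⇒ use the trigonometric (Viète) form: r = 2√(−p/3) = 6.565905, φ = arccos(3q/(p·r)) = arccos(-0.017795) = 1.588592 rad.
y_k = r·cos(φ/3 − 2πk/3) for k = 0, 1, 2 gives y = 5.666667, 0.038948, -5.705615.
λ_k = y_k + 1.333333 gives λ = 7.0000, 1.3723, -4.3723 (check: the sum is 4.0000 = tr M).

Eigenvalues sorted in increasing order: [-4.3723, 1.3723, 7.0000].


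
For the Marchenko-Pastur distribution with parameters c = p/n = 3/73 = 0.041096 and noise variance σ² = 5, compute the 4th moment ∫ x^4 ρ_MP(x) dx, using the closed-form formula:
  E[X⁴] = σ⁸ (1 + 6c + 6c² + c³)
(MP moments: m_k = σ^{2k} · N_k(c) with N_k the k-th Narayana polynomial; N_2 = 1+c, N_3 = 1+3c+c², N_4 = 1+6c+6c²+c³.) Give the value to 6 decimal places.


E[X⁴] = σ⁸ (1 + 6c + 6c² + c³) (fourth MP moment). With σ² = 5 (so σ⁸ = 625) and c = 3/73 = 0.041096: E[X⁴] = 625 · (1 + 6·0.041096 + 6·(0.041096)² + (0.041096)³) = 625 · 1.256778.

So E[X^4] = 785.486238.


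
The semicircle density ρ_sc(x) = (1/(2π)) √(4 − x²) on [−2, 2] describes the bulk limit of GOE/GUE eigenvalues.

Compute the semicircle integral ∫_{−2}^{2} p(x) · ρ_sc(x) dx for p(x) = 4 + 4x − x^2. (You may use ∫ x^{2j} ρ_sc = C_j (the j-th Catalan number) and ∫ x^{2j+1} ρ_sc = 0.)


Write p(x) = Σ a_i x^i, split into monomials and integrate each against ρ_sc separately.
Using ∫ x^{2j} ρ_sc = C_j = (1/(j+1)) C(2j, j) (Catalan numbers) and ∫ x^{2j+1} ρ_sc = 0 (odd monomials vanish by symmetry):
  i = 0 (even): a_0 · C_{0} = 4 · 1 = 4
  i = 1 (odd): ∫ x^1 ρ_sc = 0 (vanishes)
  i = 2 (even): a_2 · C_{1} = -1 · 1 = -1

Summing the contributions: ∫_{−2}^{2} p(x) ρ_sc(x) dx = 4 + (-1) = 3.


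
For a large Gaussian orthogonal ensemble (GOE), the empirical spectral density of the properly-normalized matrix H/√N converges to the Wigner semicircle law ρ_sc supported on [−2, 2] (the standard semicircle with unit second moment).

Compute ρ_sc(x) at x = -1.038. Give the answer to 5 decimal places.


ρ_sc(x) = (1/(2π)) √(4 − x²). With x = -1.038:
  4 − x² = 4 − (-1.038)² = 4 − 1.077444 = 2.922556.
  √(4 − x²) = 1.709548.
  1/(2π) = 0.159155.
  ρ_sc(-1.038) = 0.159155 · 1.709548 = 0.272083.

Rounded to 5 decimal places: ρ_sc(-1.038) ≈ 0.27208.


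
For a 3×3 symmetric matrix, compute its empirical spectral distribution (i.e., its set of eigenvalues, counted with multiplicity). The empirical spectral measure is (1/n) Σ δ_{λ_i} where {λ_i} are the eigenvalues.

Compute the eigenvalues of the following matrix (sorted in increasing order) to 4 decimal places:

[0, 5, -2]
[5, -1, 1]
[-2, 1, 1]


Since M is real symmetric, all three eigenvalues are real; they are the roots of det(λI − M) = λ³ − (tr M) λ² + s λ − det M, where s is the sum of the principal 2×2 minors.
tr M = 0 + (-1) + 1 = 0.
s = (0·(-1) − 5²) + (0·1 − (-2)²) + ((-1)·1 − 1²) = -25 + (-4) + (-2) = -31.
det M (expand along row 1) = 0·(-2) − 5·7 + (-2)·3 = -41.
Characteristic polynomial: λ³ − 31λ + 41 = 0.
Substitute λ = y + (tr M)/3 = y + 0.000000 to remove the quadratic term: y³ + p·y + q = 0 with p = s − (tr M)²/3 = -31.000000 and q = −2(tr M)³/27 + (tr M)·s/3 − det M = 41.000000.
Three real roots ⇒ use the trigonometric (Viète) form: r = 2√(−p/3) = 6.429101, φ = arccos(3q/(p·r)) = arccos(-0.617154) = 2.235916 rad.
y_k = r·cos(φ/3 − 2πk/3) for k = 0, 1, 2 gives y = 4.724623, 1.413726, -6.138348.
λ_k = y_k + 0.000000 gives λ = 4.7246, 1.4137, -6.1383 (check: the sum is 0.0000 = tr M).

Eigenvalues sorted in increasing order: [-6.1383, 1.4137, 4.7246].


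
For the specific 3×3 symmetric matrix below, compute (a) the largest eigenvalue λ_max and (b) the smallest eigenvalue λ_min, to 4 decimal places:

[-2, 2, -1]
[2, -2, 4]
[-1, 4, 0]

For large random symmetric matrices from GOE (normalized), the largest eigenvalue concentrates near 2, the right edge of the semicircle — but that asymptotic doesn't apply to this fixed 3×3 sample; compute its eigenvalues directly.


Since M is real symmetric, all three eigenvalues are real; they are the roots of det(λI − M) = λ³ − (tr M) λ² + s λ − det M, where s is the sum of the principal 2×2 minors.
tr M = -2 + (-2) + 0 = -4.
s = ((-2)·(-2) − 2²) + ((-2)·0 − (-1)²) + ((-2)·0 − 4²) = 0 + (-1) + (-16) = -17.
det M (expand along row 1) = (-2)·(-16) − 2·4 + (-1)·6 = 18.
Characteristic polynomial: λ³ + 4λ² − 17λ − 18 = 0.
Substitute λ = y + (tr M)/3 = y − 1.333333 to remove the quadratic term: y³ + p·y + q = 0 with p = s − (tr M)²/3 = -22.333333 and q = −2(tr M)³/27 + (tr M)·s/3 − det M = 9.407407.
Three real roots ⇒ use the trigonometric (Viète) form: r = 2√(−p/3) = 5.456902, φ = arccos(3q/(p·r)) = arccos(-0.231575) = 1.804493 rad.
y_k = r·cos(φ/3 − 2πk/3) for k = 0, 1, 2 gives y = 4.499156, 0.424656, -4.923812.
λ_k = y_k − 1.333333 gives λ = 3.1658, -0.9087, -6.2571 (check: the sum is -4.0000 = tr M).

Hence λ_max = 3.1658 and λ_min = -6.2571.


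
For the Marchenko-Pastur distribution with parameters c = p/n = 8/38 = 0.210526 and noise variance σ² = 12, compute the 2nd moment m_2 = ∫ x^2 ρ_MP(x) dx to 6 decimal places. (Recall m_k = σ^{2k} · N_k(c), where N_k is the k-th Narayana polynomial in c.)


E[X²] = σ⁴ (1 + c) (second MP moment). With σ² = 12 (so σ⁴ = 144) and c = 8/38 = 0.210526: E[X²] = 144 · (1 + 0.210526) = 144 · 1.210526.

So E[X^2] = 174.315789.


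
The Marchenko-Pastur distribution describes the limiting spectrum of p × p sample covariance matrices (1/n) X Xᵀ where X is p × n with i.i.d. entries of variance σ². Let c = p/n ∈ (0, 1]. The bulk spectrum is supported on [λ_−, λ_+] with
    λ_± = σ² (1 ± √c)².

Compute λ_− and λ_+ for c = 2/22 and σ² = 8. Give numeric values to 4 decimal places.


c = 2/22 = 0.090909; √c = 0.301511.
λ_− = σ² (1 − √c)² = 8 · (1 − 0.301511)² = 8 · (0.698489)² = 3.903091.
λ_+ = σ² (1 + √c)² = 8 · (1 + 0.301511)² = 8 · (1.301511)² = 13.551454.

Rounded to 4 decimal places: λ_− ≈ 3.9031, λ_+ ≈ 13.5515.


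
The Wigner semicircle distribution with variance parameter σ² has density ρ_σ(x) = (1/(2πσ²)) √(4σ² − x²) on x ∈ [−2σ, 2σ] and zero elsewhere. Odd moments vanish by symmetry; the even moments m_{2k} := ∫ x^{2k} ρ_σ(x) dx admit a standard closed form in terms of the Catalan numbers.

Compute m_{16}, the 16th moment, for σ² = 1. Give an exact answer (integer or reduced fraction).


By the scaled semicircle moment identity, m_{2k} = σ^{2k} · C_k with k = 8.
C_8 = (1/(k+1)) · C(2k, k) = (1/9) · C(16, 8) = (1/9) · 12870 = 1430.
σ^{2k} = (σ²)^k = (1)^8 = 1.

Therefore m_{16} = σ^{16} · C_8 = 1 · 1430 = 1430.
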